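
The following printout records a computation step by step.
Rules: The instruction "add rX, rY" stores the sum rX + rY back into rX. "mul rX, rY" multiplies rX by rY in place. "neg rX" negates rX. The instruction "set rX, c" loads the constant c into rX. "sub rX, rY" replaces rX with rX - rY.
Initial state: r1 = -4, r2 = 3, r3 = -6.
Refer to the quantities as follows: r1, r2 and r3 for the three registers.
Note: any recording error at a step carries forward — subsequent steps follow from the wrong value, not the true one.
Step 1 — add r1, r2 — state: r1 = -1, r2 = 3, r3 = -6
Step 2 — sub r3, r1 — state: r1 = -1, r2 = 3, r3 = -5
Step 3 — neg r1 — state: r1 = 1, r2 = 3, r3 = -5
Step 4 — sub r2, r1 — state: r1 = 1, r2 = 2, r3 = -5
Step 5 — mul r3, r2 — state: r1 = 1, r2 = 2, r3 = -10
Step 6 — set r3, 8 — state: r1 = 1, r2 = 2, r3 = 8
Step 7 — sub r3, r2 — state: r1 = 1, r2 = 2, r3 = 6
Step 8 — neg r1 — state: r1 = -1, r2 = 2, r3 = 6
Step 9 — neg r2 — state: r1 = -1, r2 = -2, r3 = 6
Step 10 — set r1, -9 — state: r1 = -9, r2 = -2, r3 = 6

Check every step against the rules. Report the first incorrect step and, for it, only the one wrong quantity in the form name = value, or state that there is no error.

Recomputing the run from the initial state:
step 1: r1 = -1, r2 = 3, r3 = -6
step 2: r1 = -1, r2 = 3, r3 = -5
step 3: r1 = 1, r2 = 3, r3 = -5
step 4: r1 = 1, r2 = 2, r3 = -5
step 5: r1 = 1, r2 = 2, r3 = -10
step 6: r1 = 1, r2 = 2, r3 = 8
step 7: r1 = 1, r2 = 2, r3 = 6
step 8: r1 = -1, r2 = 2, r3 = 6
step 9: r1 = -1, r2 = -2, r3 = 6
step 10: r1 = -9, r2 = -2, r3 = 6
This matches the printout at every step.

no error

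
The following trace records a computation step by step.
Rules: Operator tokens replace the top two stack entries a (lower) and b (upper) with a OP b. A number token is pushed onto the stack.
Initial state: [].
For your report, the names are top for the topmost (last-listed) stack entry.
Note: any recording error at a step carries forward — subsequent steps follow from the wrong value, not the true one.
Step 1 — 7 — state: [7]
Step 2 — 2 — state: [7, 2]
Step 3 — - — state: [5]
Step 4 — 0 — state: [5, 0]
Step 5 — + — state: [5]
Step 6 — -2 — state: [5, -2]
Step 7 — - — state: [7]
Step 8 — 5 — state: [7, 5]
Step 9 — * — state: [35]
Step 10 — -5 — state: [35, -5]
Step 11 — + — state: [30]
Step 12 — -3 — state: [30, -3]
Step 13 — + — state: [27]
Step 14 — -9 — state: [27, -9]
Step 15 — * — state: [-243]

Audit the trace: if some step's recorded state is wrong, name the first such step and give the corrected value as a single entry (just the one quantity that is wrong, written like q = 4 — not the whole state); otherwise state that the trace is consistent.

no error

1. push 7: top = 7 (in agreement)
2. push 2: top = 2 (exactly as logged)
3. 7 - 2 = 5 (checks out)
4. push 0: top = 0 (agrees with the trace)
5. 5 + 0 = 5 (same as recorded)
6. push -2: top = -2 (consistent with the trace)
7. 5 - -2 = 7 (in agreement)
8. push 5: top = 5 (exactly as logged)
9. 7 * 5 = 35 (checks out)
10. push -5: top = -5 (no discrepancy)
11. 35 + -5 = 30 (confirmed correct)
12. push -3: top = -3 (checks out)
13. 30 + -3 = 27 (matches)
14. push -9: top = -9 (no discrepancy)
15. 27 * -9 = -243 (exactly as logged)
All entries verified; no error found.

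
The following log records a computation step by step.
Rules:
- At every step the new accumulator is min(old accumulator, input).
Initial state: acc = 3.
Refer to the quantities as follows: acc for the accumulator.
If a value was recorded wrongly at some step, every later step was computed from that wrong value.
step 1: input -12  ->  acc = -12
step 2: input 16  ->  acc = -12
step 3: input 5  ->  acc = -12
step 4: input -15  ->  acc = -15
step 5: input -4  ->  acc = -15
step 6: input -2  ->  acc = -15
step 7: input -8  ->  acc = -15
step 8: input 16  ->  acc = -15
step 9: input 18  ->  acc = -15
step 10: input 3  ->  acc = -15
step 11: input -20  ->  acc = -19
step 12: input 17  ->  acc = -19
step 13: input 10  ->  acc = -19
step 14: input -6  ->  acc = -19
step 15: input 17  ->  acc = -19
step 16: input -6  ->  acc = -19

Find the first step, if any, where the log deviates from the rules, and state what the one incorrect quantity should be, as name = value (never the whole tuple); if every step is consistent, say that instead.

step 11, acc = -20

Step 1: acc = min(3, -12) = -12 — same as recorded.
Step 2: acc = min(-12, 16) = -12 — consistent with the log.
Step 3: acc = min(-12, 5) = -12 — agrees with the log.
Step 4: acc = min(-12, -15) = -15 — same as recorded.
Step 5: acc = min(-15, -4) = -15 — matches.
Step 6: acc = min(-15, -2) = -15 — checks out.
Step 7: acc = min(-15, -8) = -15 — in agreement.
Step 8: acc = min(-15, 16) = -15 — confirmed correct.
Step 9: acc = min(-15, 18) = -15 — matches.
Step 10: acc = min(-15, 3) = -15 — same as recorded.
Step 11: acc = min(-15, -20) = -20 — the log disagrees here.
So the first discrepancy is step 11, where the right value is acc = -20.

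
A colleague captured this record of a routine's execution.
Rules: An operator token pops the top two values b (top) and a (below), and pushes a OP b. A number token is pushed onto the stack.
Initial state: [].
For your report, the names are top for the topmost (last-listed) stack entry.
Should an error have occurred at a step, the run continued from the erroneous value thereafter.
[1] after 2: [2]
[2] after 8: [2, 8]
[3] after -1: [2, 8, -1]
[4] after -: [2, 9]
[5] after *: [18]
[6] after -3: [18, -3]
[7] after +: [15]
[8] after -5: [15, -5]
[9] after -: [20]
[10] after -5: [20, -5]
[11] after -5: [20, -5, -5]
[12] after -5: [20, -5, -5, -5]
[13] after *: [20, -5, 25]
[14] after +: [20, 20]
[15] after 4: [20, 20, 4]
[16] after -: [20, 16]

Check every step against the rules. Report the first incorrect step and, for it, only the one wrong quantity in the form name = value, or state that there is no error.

no error

Step 1: push 2: top = 2 — no discrepancy.
Step 2: push 8: top = 8 — same as recorded.
Step 3: push -1: top = -1 — no discrepancy.
Step 4: 8 - -1 = 9 — in agreement.
Step 5: 2 * 9 = 18 — same as recorded.
Step 6: push -3: top = -3 — agrees with the record.
Step 7: 18 + -3 = 15 — verified.
Step 8: push -5: top = -5 — matches.
Step 9: 15 - -5 = 20 — confirmed correct.
Step 10: push -5: top = -5 — confirmed correct.
Step 11: push -5: top = -5 — checks out.
Step 12: push -5: top = -5 — confirmed correct.
Step 13: -5 * -5 = 25 — verified.
Step 14: -5 + 25 = 20 — checks out.
Step 15: push 4: top = 4 — in agreement.
Step 16: 20 - 4 = 16 — same as recorded.
Every step is consistent.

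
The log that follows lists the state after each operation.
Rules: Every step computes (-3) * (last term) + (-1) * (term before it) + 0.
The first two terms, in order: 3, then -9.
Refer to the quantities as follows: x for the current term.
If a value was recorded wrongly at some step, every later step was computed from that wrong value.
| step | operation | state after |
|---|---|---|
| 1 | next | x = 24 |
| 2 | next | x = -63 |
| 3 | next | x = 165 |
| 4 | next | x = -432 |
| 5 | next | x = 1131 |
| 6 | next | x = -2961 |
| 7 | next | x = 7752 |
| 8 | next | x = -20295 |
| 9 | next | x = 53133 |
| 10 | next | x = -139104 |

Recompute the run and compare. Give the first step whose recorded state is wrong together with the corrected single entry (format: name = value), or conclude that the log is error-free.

no error

Recomputing the run from the initial state:
step 1: x = 24
step 2: x = -63
step 3: x = 165
step 4: x = -432
step 5: x = 1131
step 6: x = -2961
step 7: x = 7752
step 8: x = -20295
step 9: x = 53133
step 10: x = -139104
This matches the log at every step.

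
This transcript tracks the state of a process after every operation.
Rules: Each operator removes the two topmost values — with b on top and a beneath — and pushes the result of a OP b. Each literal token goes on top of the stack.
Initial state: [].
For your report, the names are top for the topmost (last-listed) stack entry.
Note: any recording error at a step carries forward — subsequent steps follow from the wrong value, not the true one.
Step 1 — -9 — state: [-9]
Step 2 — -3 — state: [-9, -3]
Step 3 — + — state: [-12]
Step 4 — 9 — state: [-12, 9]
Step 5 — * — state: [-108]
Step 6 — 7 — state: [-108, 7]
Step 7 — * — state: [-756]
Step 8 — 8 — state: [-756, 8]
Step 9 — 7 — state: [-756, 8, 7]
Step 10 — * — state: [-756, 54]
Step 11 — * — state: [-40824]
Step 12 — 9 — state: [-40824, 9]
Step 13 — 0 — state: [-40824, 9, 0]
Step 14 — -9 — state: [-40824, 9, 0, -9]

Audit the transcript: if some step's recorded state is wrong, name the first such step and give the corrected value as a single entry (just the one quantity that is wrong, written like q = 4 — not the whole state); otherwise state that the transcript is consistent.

step 10, top = 56

Step 1: push -9: top = -9 — checks out.
Step 2: push -3: top = -3 — agrees with the transcript.
Step 3: -9 + -3 = -12 — verified.
Step 4: push 9: top = 9 — consistent with the transcript.
Step 5: -12 * 9 = -108 — in agreement.
Step 6: push 7: top = 7 — confirmed correct.
Step 7: -108 * 7 = -756 — no discrepancy.
Step 8: push 8: top = 8 — no discrepancy.
Step 9: push 7: top = 7 — no discrepancy.
Step 10: 8 * 7 = 56 — a discrepancy with the transcript.
First deviation found at step 10; the corrected entry is top = 56.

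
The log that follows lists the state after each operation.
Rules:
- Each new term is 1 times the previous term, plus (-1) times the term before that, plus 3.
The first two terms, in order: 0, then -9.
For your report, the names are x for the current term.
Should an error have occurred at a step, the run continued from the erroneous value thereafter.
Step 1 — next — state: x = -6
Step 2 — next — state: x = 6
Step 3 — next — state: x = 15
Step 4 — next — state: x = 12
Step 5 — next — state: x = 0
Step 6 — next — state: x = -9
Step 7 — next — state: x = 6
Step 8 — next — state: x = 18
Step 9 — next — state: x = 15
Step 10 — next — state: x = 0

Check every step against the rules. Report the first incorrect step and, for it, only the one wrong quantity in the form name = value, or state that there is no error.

Recomputing the run from the initial state:
step 1: x = -6
step 2: x = 6
step 3: x = 15
step 4: x = 12
step 5: x = 0
step 6: x = -9
step 7: x = -6
step 8: x = 6
step 9: x = 15
step 10: x = 12
The first disagreement with the log is at step 7, where the value should be x = -6.

step 7, x = -6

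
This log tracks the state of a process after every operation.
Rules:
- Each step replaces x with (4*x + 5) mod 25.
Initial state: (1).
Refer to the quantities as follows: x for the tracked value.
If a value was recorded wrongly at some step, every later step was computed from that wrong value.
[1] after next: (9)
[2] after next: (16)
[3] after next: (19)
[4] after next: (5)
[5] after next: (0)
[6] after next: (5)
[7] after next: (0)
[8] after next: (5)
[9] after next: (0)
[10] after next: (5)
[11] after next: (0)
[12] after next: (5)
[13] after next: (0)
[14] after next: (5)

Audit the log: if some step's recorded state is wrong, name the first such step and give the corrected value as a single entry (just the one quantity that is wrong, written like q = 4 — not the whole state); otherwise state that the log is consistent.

step 4, x = 6

Recomputing the run from the initial state:
step 1: x = 9
step 2: x = 16
step 3: x = 19
step 4: x = 6
step 5: x = 4
step 6: x = 21
step 7: x = 14
step 8: x = 11
step 9: x = 24
step 10: x = 1
step 11: x = 9
step 12: x = 16
step 13: x = 19
step 14: x = 6
The first disagreement with the log is at step 4, where the value should be x = 6.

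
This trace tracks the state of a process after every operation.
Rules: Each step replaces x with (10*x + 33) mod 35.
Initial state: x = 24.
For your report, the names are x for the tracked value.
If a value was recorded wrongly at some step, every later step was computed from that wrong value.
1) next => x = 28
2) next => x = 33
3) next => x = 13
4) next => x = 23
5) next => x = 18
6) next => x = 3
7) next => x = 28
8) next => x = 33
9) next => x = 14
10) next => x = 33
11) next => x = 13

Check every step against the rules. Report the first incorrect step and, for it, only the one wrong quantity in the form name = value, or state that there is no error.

step 9, x = 13

Recomputing the run from the initial state:
step 1: x = 28
step 2: x = 33
step 3: x = 13
step 4: x = 23
step 5: x = 18
step 6: x = 3
step 7: x = 28
step 8: x = 33
step 9: x = 13
step 10: x = 23
step 11: x = 18
The first disagreement with the trace is at step 9, where the value should be x = 13.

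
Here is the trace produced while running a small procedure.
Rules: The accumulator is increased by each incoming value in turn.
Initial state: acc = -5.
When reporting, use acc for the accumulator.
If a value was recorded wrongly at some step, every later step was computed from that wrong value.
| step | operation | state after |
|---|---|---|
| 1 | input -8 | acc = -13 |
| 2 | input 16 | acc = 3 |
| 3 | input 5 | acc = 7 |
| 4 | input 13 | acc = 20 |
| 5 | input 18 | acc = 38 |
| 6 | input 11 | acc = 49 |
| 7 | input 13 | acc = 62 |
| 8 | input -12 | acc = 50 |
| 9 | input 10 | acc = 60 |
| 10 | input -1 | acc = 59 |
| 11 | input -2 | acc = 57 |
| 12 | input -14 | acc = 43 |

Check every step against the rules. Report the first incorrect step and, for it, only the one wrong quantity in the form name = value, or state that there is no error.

step 3, acc = 8

Step 1: acc = -5 + -8 = -13 — matches.
Step 2: acc = -13 + 16 = 3 — matches.
Step 3: acc = 3 + 5 = 8 — a discrepancy with the trace.
So the first discrepancy is step 3, where the right value is acc = 8.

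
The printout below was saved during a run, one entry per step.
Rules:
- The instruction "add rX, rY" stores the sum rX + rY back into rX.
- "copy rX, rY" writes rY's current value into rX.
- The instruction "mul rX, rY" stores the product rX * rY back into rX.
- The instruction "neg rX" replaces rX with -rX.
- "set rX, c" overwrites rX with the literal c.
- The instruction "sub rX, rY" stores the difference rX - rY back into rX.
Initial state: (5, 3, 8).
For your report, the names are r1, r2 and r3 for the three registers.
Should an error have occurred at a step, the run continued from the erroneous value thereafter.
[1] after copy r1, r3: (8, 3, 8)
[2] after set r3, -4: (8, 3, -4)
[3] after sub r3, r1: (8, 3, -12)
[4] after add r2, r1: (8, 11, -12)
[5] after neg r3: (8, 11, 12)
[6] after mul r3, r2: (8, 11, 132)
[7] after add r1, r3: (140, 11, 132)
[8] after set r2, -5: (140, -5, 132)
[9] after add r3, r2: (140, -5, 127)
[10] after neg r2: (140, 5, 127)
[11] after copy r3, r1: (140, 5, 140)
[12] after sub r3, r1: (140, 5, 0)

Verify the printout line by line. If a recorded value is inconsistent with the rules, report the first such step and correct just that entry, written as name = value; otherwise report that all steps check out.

no error

Recomputing the run from the initial state:
step 1: r1 = 8, r2 = 3, r3 = 8
step 2: r1 = 8, r2 = 3, r3 = -4
step 3: r1 = 8, r2 = 3, r3 = -12
step 4: r1 = 8, r2 = 11, r3 = -12
step 5: r1 = 8, r2 = 11, r3 = 12
step 6: r1 = 8, r2 = 11, r3 = 132
step 7: r1 = 140, r2 = 11, r3 = 132
step 8: r1 = 140, r2 = -5, r3 = 132
step 9: r1 = 140, r2 = -5, r3 = 127
step 10: r1 = 140, r2 = 5, r3 = 127
step 11: r1 = 140, r2 = 5, r3 = 140
step 12: r1 = 140, r2 = 5, r3 = 0
This matches the printout at every step.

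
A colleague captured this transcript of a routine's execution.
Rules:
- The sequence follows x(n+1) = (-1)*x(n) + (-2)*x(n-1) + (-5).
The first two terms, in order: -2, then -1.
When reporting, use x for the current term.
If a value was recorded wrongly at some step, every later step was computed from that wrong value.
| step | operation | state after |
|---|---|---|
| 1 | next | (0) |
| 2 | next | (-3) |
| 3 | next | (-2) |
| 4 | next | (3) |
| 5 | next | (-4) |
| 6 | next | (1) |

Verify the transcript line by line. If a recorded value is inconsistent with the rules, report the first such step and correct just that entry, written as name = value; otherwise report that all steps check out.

step 6, x = -7

Recomputing the run from the initial state:
step 1: x = 0
step 2: x = -3
step 3: x = -2
step 4: x = 3
step 5: x = -4
step 6: x = -7
The first disagreement with the transcript is at step 6, where the value should be x = -7.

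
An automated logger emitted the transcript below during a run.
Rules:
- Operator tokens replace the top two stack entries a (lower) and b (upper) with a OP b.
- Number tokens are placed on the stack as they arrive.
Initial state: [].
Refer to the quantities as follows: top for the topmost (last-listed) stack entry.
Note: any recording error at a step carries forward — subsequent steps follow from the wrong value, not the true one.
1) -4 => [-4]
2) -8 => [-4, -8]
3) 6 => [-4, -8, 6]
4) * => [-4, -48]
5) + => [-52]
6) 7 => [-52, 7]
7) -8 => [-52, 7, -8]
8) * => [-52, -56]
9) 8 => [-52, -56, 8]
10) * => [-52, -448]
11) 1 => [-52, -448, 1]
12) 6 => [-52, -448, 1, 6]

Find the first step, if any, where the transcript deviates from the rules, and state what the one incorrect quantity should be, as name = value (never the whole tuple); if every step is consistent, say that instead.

no error

Step 1: push -4: top = -4 — confirmed correct.
Step 2: push -8: top = -8 — agrees with the transcript.
Step 3: push 6: top = 6 — verified.
Step 4: -8 * 6 = -48 — exactly as logged.
Step 5: -4 + -48 = -52 — confirmed correct.
Step 6: push 7: top = 7 — agrees with the transcript.
Step 7: push -8: top = -8 — consistent with the transcript.
Step 8: 7 * -8 = -56 — checks out.
Step 9: push 8: top = 8 — verified.
Step 10: -56 * 8 = -448 — in agreement.
Step 11: push 1: top = 1 — exactly as logged.
Step 12: push 6: top = 6 — agrees with the transcript.
The whole run recomputes cleanly — no discrepancies.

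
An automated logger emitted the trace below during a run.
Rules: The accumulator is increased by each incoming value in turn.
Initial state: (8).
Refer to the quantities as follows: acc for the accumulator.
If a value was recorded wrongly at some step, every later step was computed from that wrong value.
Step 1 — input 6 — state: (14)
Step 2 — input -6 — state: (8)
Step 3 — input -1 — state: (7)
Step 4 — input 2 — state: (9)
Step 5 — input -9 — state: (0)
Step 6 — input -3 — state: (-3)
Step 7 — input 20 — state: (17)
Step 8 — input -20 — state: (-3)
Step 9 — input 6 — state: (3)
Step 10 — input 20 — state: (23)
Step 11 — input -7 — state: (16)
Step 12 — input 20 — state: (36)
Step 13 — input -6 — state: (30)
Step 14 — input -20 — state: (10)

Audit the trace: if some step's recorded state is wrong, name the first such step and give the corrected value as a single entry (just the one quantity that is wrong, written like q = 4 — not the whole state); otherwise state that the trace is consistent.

no error

1. acc = 8 + 6 = 14 (same as recorded)
2. acc = 14 + -6 = 8 (exactly as logged)
3. acc = 8 + -1 = 7 (agrees with the trace)
4. acc = 7 + 2 = 9 (exactly as logged)
5. acc = 9 + -9 = 0 (exactly as logged)
6. acc = 0 + -3 = -3 (exactly as logged)
7. acc = -3 + 20 = 17 (consistent with the trace)
8. acc = 17 + -20 = -3 (confirmed correct)
9. acc = -3 + 6 = 3 (matches)
10. acc = 3 + 20 = 23 (checks out)
11. acc = 23 + -7 = 16 (checks out)
12. acc = 16 + 20 = 36 (no discrepancy)
13. acc = 36 + -6 = 30 (consistent with the trace)
14. acc = 30 + -20 = 10 (agrees with the trace)
Nothing is out of place; the run is error-free.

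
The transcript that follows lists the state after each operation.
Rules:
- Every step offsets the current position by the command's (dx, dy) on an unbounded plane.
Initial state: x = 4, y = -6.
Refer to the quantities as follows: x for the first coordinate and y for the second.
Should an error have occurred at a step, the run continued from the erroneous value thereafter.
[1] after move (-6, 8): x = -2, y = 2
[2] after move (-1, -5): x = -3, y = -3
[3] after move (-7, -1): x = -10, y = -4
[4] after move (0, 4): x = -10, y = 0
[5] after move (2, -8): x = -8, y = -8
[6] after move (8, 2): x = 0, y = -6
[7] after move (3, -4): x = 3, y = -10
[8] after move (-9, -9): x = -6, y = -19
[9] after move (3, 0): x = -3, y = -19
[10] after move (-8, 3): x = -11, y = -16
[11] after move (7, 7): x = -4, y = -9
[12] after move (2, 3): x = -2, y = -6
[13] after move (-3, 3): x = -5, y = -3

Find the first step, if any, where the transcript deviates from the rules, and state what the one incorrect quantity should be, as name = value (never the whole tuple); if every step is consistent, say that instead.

1. x = 4 + (-6) = -2, y = -6 + (8) = 2 (consistent with the transcript)
2. x = -2 + (-1) = -3, y = 2 + (-5) = -3 (matches)
3. x = -3 + (-7) = -10, y = -3 + (-1) = -4 (exactly as logged)
4. x = -10 + (0) = -10, y = -4 + (4) = 0 (consistent with the transcript)
5. x = -10 + (2) = -8, y = 0 + (-8) = -8 (verified)
6. x = -8 + (8) = 0, y = -8 + (2) = -6 (consistent with the transcript)
7. x = 0 + (3) = 3, y = -6 + (-4) = -10 (in agreement)
8. x = 3 + (-9) = -6, y = -10 + (-9) = -19 (agrees with the transcript)
9. x = -6 + (3) = -3, y = -19 + (0) = -19 (exactly as logged)
10. x = -3 + (-8) = -11, y = -19 + (3) = -16 (agrees with the transcript)
11. x = -11 + (7) = -4, y = -16 + (7) = -9 (verified)
12. x = -4 + (2) = -2, y = -9 + (3) = -6 (same as recorded)
13. x = -2 + (-3) = -5, y = -6 + (3) = -3 (in agreement)
Nothing is out of place; the run is error-free.

no error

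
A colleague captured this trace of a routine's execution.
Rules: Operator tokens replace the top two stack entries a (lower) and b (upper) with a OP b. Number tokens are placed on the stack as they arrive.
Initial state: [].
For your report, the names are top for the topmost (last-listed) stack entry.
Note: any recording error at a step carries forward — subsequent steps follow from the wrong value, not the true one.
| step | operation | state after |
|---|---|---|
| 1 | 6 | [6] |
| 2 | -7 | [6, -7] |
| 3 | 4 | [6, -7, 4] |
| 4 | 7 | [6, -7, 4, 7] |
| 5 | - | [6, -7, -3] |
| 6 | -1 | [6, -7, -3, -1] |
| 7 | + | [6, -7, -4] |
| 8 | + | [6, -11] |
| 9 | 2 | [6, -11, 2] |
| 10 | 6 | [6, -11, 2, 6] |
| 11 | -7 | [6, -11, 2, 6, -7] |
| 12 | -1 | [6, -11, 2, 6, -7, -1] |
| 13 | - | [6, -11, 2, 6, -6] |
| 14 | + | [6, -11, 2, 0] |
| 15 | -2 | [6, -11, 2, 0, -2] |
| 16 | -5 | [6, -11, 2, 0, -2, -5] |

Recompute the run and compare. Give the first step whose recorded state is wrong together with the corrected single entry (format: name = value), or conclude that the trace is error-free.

Recomputing the run from the initial state:
step 1: [6]
step 2: [6, -7]
step 3: [6, -7, 4]
step 4: [6, -7, 4, 7]
step 5: [6, -7, -3]
step 6: [6, -7, -3, -1]
step 7: [6, -7, -4]
step 8: [6, -11]
step 9: [6, -11, 2]
step 10: [6, -11, 2, 6]
step 11: [6, -11, 2, 6, -7]
step 12: [6, -11, 2, 6, -7, -1]
step 13: [6, -11, 2, 6, -6]
step 14: [6, -11, 2, 0]
step 15: [6, -11, 2, 0, -2]
step 16: [6, -11, 2, 0, -2, -5]
This matches the trace at every step.

no error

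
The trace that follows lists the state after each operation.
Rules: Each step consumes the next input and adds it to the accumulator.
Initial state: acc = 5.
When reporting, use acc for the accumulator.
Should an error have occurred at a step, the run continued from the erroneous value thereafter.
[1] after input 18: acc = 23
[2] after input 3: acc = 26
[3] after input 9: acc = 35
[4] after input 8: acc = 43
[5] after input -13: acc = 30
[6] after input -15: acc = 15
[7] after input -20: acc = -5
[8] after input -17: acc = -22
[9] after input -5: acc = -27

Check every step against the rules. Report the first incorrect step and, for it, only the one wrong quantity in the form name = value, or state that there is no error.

1. acc = 5 + 18 = 23 (matches)
2. acc = 23 + 3 = 26 (same as recorded)
3. acc = 26 + 9 = 35 (exactly as logged)
4. acc = 35 + 8 = 43 (matches)
5. acc = 43 + -13 = 30 (agrees with the trace)
6. acc = 30 + -15 = 15 (matches)
7. acc = 15 + -20 = -5 (matches)
8. acc = -5 + -17 = -22 (confirmed correct)
9. acc = -22 + -5 = -27 (exactly as logged)
The recomputation confirms every line.

no error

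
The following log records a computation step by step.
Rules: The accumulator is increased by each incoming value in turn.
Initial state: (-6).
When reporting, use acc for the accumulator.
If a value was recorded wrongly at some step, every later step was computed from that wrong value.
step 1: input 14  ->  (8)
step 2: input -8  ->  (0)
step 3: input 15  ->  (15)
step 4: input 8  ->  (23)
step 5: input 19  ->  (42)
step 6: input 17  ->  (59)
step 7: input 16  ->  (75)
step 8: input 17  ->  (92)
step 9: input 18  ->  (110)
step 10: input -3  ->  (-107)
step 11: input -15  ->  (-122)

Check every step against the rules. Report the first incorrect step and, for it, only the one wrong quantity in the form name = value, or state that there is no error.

Recomputing the run from the initial state:
step 1: acc = 8
step 2: acc = 0
step 3: acc = 15
step 4: acc = 23
step 5: acc = 42
step 6: acc = 59
step 7: acc = 75
step 8: acc = 92
step 9: acc = 110
step 10: acc = 107
step 11: acc = 92
The first disagreement with the log is at step 10, where the value should be acc = 107.

step 10, acc = 107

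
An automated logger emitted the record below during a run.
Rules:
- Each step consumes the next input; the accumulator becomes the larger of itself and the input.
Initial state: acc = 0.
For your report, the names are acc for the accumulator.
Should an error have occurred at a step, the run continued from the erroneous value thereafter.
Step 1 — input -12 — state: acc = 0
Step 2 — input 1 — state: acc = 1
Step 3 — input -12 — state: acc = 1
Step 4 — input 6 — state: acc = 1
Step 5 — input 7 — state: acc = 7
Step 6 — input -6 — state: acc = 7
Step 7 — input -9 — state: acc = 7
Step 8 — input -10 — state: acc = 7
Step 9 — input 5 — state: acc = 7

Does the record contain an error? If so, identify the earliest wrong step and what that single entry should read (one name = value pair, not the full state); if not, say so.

step 4, acc = 6

1. acc = max(0, -12) = 0 (confirmed correct)
2. acc = max(0, 1) = 1 (same as recorded)
3. acc = max(1, -12) = 1 (matches)
4. acc = max(1, 6) = 6 (this is not what the record shows)
That makes step 4 the first incorrect line — acc = 6 is what it should show.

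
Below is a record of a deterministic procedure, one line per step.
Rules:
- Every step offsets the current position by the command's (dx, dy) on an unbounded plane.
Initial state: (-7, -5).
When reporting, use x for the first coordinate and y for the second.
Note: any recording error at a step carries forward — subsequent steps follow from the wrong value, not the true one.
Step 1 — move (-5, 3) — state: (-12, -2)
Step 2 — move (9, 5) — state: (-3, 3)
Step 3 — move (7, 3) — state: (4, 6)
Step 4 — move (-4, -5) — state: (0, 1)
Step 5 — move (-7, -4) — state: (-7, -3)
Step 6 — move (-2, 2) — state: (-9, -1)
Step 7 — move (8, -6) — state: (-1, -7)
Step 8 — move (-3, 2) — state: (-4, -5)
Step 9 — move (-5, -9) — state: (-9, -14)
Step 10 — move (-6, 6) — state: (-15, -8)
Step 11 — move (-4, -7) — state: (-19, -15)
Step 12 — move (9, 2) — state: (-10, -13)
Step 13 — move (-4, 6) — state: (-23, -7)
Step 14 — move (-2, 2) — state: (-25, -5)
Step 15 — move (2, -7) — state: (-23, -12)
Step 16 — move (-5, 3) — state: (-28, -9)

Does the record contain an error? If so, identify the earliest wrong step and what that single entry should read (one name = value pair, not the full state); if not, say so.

step 13, x = -14

Recomputing the run from the initial state:
step 1: x = -12, y = -2
step 2: x = -3, y = 3
step 3: x = 4, y = 6
step 4: x = 0, y = 1
step 5: x = -7, y = -3
step 6: x = -9, y = -1
step 7: x = -1, y = -7
step 8: x = -4, y = -5
step 9: x = -9, y = -14
step 10: x = -15, y = -8
step 11: x = -19, y = -15
step 12: x = -10, y = -13
step 13: x = -14, y = -7
step 14: x = -16, y = -5
step 15: x = -14, y = -12
step 16: x = -19, y = -9
The first disagreement with the record is at step 13, where the value should be x = -14.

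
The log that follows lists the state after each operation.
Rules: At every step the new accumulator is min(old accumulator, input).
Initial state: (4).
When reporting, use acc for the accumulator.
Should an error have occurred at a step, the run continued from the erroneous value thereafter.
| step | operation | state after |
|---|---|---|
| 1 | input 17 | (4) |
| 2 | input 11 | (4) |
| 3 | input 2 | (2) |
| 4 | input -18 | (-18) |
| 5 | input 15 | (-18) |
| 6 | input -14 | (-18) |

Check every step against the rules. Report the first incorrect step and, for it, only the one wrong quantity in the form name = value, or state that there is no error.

no error

Recomputing the run from the initial state:
step 1: acc = 4
step 2: acc = 4
step 3: acc = 2
step 4: acc = -18
step 5: acc = -18
step 6: acc = -18
This matches the log at every step.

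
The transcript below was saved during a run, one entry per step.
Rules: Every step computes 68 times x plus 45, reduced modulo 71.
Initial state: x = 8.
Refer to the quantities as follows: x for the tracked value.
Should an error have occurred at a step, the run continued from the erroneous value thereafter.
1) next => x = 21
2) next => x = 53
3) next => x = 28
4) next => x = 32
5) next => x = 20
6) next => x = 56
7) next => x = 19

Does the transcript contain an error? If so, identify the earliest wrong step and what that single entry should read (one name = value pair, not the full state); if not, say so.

1. x = (68*8 + 45) mod 71 = 21 (matches)
2. x = (68*21 + 45) mod 71 = 53 (same as recorded)
3. x = (68*53 + 45) mod 71 = 28 (same as recorded)
4. x = (68*28 + 45) mod 71 = 32 (in agreement)
5. x = (68*32 + 45) mod 71 = 20 (same as recorded)
6. x = (68*20 + 45) mod 71 = 56 (agrees with the transcript)
7. x = (68*56 + 45) mod 71 = 19 (verified)
No step deviates from the rules.

no error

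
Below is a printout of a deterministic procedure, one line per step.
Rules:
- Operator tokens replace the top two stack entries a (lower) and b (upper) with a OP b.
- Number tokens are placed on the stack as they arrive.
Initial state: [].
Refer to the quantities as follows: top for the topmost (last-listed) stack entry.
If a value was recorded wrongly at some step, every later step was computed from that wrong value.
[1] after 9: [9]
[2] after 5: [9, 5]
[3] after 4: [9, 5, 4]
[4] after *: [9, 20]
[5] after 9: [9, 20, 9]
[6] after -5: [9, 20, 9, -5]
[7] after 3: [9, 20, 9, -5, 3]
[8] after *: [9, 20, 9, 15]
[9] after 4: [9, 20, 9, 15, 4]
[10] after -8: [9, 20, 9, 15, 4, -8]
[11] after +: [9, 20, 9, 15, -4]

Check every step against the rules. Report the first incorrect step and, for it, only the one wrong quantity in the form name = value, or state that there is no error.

step 8, top = -15

1. push 9: top = 9 (checks out)
2. push 5: top = 5 (agrees with the printout)
3. push 4: top = 4 (verified)
4. 5 * 4 = 20 (consistent with the printout)
5. push 9: top = 9 (checks out)
6. push -5: top = -5 (confirmed correct)
7. push 3: top = 3 (consistent with the printout)
8. -5 * 3 = -15 (the recorded entry deviates here)
First deviation found at step 8; the corrected entry is top = -15.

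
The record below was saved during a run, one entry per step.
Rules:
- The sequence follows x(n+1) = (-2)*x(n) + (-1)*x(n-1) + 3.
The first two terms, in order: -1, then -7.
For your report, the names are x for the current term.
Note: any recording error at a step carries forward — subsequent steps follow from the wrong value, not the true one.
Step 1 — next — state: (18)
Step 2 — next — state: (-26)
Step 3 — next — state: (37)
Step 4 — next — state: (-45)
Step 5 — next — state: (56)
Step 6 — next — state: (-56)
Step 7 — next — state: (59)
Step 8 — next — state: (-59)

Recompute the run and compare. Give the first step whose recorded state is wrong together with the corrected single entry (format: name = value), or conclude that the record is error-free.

Step 1: x = -2*(-7) + (-1)*(-1) + (3) = 18 — in agreement.
Step 2: x = -2*(18) + (-1)*(-7) + (3) = -26 — in agreement.
Step 3: x = -2*(-26) + (-1)*(18) + (3) = 37 — in agreement.
Step 4: x = -2*(37) + (-1)*(-26) + (3) = -45 — same as recorded.
Step 5: x = -2*(-45) + (-1)*(37) + (3) = 56 — verified.
Step 6: x = -2*(56) + (-1)*(-45) + (3) = -64 — not what was recorded.
Conclusion: step 6 carries the first error; the entry should be x = -64.

step 6, x = -64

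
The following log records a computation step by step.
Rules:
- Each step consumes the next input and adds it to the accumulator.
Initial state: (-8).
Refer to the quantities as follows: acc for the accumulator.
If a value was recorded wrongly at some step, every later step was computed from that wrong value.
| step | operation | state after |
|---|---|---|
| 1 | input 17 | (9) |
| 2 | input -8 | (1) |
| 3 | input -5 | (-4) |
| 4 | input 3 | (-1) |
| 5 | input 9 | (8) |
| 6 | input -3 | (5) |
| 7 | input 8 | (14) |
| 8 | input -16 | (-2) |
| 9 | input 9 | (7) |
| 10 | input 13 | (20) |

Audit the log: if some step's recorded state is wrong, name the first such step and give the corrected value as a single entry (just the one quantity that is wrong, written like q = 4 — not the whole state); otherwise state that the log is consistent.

Recomputing the run from the initial state:
step 1: acc = 9
step 2: acc = 1
step 3: acc = -4
step 4: acc = -1
step 5: acc = 8
step 6: acc = 5
step 7: acc = 13
step 8: acc = -3
step 9: acc = 6
step 10: acc = 19
The first disagreement with the log is at step 7, where the value should be acc = 13.

step 7, acc = 13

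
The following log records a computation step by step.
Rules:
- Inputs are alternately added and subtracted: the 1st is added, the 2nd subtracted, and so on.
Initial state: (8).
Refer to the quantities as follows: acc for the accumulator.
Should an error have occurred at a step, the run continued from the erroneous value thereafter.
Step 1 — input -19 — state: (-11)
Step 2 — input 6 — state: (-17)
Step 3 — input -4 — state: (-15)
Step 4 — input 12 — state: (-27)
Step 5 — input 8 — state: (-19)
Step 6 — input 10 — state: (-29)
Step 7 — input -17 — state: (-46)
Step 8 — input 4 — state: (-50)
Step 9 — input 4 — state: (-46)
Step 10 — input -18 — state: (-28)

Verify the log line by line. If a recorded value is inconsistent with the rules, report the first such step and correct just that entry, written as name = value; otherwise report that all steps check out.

Step 1: acc = 8 + -19 = -11 — no discrepancy.
Step 2: acc = -11 - 6 = -17 — verified.
Step 3: acc = -17 + -4 = -21 — the recorded entry deviates here.
First deviation found at step 3; the corrected entry is acc = -21.

step 3, acc = -21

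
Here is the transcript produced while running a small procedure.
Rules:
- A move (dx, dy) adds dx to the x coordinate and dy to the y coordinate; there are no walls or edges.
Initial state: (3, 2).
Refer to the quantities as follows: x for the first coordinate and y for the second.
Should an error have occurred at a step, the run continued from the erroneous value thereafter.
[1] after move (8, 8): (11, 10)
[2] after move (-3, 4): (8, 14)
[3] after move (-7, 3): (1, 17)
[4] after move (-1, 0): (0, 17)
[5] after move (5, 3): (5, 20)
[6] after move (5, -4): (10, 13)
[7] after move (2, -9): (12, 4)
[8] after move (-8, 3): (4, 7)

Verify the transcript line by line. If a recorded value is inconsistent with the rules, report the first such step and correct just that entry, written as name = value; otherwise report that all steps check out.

step 6, y = 16

Recomputing the run from the initial state:
step 1: x = 11, y = 10
step 2: x = 8, y = 14
step 3: x = 1, y = 17
step 4: x = 0, y = 17
step 5: x = 5, y = 20
step 6: x = 10, y = 16
step 7: x = 12, y = 7
step 8: x = 4, y = 10
The first disagreement with the transcript is at step 6, where the value should be y = 16.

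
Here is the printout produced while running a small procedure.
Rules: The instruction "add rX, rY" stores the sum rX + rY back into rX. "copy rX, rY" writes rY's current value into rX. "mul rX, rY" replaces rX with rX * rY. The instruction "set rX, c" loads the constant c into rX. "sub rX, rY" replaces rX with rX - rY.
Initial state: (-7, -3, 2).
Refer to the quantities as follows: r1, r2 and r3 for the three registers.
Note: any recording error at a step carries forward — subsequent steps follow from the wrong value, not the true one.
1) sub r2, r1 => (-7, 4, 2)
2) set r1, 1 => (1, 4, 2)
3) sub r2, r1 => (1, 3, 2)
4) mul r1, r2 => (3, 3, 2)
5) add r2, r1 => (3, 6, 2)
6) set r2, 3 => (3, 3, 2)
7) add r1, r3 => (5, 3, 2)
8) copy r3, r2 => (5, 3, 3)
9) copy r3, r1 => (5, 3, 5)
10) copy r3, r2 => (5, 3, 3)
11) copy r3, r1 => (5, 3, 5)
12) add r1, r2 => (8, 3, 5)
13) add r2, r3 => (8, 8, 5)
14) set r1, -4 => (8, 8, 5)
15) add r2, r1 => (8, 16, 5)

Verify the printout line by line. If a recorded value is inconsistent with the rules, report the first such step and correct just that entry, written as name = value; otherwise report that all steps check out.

step 1: r2 = -3 - -7 = 4 -> consistent with the printout
step 2: r1 = 1 -> confirmed correct
step 3: r2 = 4 - 1 = 3 -> consistent with the printout
step 4: r1 = 1 * 3 = 3 -> no discrepancy
step 5: r2 = 3 + 3 = 6 -> agrees with the printout
step 6: r2 = 3 -> verified
step 7: r1 = 3 + 2 = 5 -> no discrepancy
step 8: r3 = 3 -> in agreement
step 9: r3 = 5 -> exactly as logged
step 10: r3 = 3 -> matches
step 11: r3 = 5 -> consistent with the printout
step 12: r1 = 5 + 3 = 8 -> in agreement
step 13: r2 = 3 + 5 = 8 -> same as recorded
step 14: r1 = -4 -> the printout has a different value
Conclusion: step 14 carries the first error; the entry should be r1 = -4.

step 14, r1 = -4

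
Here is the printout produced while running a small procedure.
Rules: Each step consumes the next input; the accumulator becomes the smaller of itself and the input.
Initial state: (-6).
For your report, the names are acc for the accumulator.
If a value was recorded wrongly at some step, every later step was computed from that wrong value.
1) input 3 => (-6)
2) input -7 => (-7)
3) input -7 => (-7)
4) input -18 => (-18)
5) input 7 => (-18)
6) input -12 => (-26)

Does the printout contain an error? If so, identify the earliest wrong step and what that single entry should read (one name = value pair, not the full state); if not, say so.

step 6, acc = -18

Step 1: acc = min(-6, 3) = -6 — confirmed correct.
Step 2: acc = min(-6, -7) = -7 — checks out.
Step 3: acc = min(-7, -7) = -7 — confirmed correct.
Step 4: acc = min(-7, -18) = -18 — checks out.
Step 5: acc = min(-18, 7) = -18 — exactly as logged.
Step 6: acc = min(-18, -12) = -18 — the entry is off here.
That makes step 6 the first incorrect line — acc = -18 is what it should show.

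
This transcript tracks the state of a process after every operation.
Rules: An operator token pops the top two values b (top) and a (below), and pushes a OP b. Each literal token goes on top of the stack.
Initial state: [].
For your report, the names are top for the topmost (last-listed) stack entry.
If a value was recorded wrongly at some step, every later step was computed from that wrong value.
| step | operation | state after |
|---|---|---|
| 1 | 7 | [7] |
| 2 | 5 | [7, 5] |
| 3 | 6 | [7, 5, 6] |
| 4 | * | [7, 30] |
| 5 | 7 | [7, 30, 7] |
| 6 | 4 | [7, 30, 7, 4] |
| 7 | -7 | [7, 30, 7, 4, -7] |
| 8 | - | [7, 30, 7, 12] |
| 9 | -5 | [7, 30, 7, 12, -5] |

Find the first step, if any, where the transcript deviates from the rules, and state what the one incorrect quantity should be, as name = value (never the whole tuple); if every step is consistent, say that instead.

step 8, top = 11

Recomputing the run from the initial state:
step 1: [7]
step 2: [7, 5]
step 3: [7, 5, 6]
step 4: [7, 30]
step 5: [7, 30, 7]
step 6: [7, 30, 7, 4]
step 7: [7, 30, 7, 4, -7]
step 8: [7, 30, 7, 11]
step 9: [7, 30, 7, 11, -5]
The first disagreement with the transcript is at step 8, where the value should be top = 11.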